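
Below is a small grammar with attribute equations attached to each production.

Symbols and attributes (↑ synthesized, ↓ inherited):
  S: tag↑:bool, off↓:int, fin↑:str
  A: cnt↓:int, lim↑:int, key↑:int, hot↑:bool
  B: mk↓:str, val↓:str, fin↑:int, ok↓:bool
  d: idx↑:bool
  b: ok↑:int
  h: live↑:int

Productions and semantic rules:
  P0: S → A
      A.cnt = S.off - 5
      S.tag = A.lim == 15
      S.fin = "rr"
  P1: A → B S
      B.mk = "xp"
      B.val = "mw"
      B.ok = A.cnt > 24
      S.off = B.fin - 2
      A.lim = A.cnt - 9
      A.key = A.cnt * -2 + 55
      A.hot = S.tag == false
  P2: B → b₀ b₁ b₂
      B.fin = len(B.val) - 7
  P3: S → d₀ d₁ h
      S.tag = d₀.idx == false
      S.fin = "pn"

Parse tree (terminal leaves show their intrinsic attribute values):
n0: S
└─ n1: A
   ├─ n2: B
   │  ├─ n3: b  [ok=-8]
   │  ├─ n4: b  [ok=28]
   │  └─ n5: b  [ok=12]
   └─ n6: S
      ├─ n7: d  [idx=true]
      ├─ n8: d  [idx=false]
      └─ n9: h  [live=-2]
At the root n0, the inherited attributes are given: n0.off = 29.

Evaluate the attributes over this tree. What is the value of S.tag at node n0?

true

1. n0.off = 29  [given at root]
2. n1.cnt = 24  [S.off - 5]
3. n2.mk = "xp"  ["xp"]
4. n2.val = "mw"  ["mw"]
5. n2.ok = false  [A.cnt > 24]
6. n3.ok = -8  [terminal]
7. n4.ok = 28  [terminal]
8. n5.ok = 12  [terminal]
9. n2.fin = -5  [len(B.val) - 7]
10. n6.off = -7  [B.fin - 2]
11. n7.idx = true  [terminal]
12. n8.idx = false  [terminal]
13. n9.live = -2  [terminal]
14. n6.tag = false  [d₀.idx == false]
15. n6.fin = "pn"  ["pn"]
16. n1.lim = 15  [A.cnt - 9]
17. n1.key = 7  [A.cnt * -2 + 55]
18. n1.hot = true  [S.tag == false]
19. n0.tag = true  [A.lim == 15]
20. n0.fin = "rr"  ["rr"]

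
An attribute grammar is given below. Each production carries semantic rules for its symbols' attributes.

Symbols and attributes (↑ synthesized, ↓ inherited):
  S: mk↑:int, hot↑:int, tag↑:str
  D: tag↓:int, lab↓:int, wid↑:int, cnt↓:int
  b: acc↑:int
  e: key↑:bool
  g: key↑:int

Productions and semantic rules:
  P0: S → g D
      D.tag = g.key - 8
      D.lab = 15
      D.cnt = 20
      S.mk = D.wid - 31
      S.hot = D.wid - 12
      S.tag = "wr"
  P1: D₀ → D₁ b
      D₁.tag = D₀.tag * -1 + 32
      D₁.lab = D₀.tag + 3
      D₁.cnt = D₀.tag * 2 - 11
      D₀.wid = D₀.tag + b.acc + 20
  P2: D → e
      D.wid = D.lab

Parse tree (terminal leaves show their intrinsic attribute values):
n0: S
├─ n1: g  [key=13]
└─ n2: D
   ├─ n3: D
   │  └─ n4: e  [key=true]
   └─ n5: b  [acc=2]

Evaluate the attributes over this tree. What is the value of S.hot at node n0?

1. n1.key = 13  [terminal]
2. n2.tag = 5  [g.key - 8]
3. n2.lab = 15  [15]
4. n2.cnt = 20  [20]
5. n3.tag = 27  [D₀.tag * -1 + 32]
6. n3.lab = 8  [D₀.tag + 3]
7. n3.cnt = -1  [D₀.tag * 2 - 11]
8. n4.key = true  [terminal]
9. n3.wid = 8  [D.lab]
10. n5.acc = 2  [terminal]
11. n2.wid = 27  [D₀.tag + b.acc + 20]
12. n0.mk = -4  [D.wid - 31]
13. n0.hot = 15  [D.wid - 12]
14. n0.tag = "wr"  ["wr"]

15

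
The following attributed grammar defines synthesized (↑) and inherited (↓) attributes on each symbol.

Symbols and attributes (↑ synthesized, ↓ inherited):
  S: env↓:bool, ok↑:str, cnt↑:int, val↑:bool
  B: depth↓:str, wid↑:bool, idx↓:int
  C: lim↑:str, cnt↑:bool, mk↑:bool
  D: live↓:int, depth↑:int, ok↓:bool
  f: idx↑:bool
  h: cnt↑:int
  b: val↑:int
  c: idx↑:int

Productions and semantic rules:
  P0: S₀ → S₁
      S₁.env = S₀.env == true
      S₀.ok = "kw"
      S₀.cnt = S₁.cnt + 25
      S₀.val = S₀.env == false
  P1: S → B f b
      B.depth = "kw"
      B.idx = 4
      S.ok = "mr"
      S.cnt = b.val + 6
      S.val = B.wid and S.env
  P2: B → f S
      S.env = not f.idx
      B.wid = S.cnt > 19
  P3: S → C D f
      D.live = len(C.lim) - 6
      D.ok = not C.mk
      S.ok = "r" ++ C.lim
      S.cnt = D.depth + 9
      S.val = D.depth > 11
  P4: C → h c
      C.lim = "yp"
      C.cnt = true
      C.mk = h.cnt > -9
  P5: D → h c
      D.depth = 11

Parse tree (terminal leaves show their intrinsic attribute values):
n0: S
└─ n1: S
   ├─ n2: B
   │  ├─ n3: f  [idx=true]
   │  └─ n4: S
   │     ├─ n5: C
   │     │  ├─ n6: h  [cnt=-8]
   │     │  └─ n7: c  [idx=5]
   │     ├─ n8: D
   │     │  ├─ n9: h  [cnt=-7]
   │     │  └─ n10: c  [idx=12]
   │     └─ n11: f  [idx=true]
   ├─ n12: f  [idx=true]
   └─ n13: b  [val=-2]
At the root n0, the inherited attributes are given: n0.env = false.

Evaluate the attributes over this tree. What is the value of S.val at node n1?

false

1. n0.env = false  [given at root]
2. n1.env = false  [S₀.env == true]
3. n2.depth = "kw"  ["kw"]
4. n2.idx = 4  [4]
5. n3.idx = true  [terminal]
6. n4.env = false  [not f.idx]
7. n6.cnt = -8  [terminal]
8. n7.idx = 5  [terminal]
9. n5.lim = "yp"  ["yp"]
10. n5.cnt = true  [true]
11. n5.mk = true  [h.cnt > -9]
12. n8.live = -4  [len(C.lim) - 6]
13. n8.ok = false  [not C.mk]
14. n9.cnt = -7  [terminal]
15. n10.idx = 12  [terminal]
16. n8.depth = 11  [11]
17. n11.idx = true  [terminal]
18. n4.ok = "ryp"  ["r" ++ C.lim]
19. n4.cnt = 20  [D.depth + 9]
20. n4.val = false  [D.depth > 11]
21. n2.wid = true  [S.cnt > 19]
22. n12.idx = true  [terminal]
23. n13.val = -2  [terminal]
24. n1.ok = "mr"  ["mr"]
25. n1.cnt = 4  [b.val + 6]
26. n1.val = false  [B.wid and S.env]
27. n0.ok = "kw"  ["kw"]
28. n0.cnt = 29  [S₁.cnt + 25]
29. n0.val = true  [S₀.env == false]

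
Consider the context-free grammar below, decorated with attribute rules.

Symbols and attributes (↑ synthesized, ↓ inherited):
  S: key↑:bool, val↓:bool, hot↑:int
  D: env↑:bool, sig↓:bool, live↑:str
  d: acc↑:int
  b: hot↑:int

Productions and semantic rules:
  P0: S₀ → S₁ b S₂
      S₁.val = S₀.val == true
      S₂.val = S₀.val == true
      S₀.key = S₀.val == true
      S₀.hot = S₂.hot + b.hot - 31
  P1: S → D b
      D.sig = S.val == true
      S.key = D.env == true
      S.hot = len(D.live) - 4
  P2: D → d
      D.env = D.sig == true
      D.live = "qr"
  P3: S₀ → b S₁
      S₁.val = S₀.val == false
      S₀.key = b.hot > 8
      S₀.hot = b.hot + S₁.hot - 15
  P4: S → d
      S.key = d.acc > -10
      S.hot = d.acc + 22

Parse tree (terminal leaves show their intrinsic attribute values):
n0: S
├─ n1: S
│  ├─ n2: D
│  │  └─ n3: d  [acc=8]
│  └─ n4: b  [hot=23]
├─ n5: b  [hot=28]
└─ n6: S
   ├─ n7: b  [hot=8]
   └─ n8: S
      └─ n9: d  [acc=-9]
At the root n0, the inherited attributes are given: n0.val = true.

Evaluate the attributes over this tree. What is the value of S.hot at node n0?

3

1. n0.val = true  [given at root]
2. n1.val = true  [S₀.val == true]
3. n2.sig = true  [S.val == true]
4. n3.acc = 8  [terminal]
5. n2.env = true  [D.sig == true]
6. n2.live = "qr"  ["qr"]
7. n4.hot = 23  [terminal]
8. n1.key = true  [D.env == true]
9. n1.hot = -2  [len(D.live) - 4]
10. n5.hot = 28  [terminal]
11. n6.val = true  [S₀.val == true]
12. n7.hot = 8  [terminal]
13. n8.val = false  [S₀.val == false]
14. n9.acc = -9  [terminal]
15. n8.key = true  [d.acc > -10]
16. n8.hot = 13  [d.acc + 22]
17. n6.key = false  [b.hot > 8]
18. n6.hot = 6  [b.hot + S₁.hot - 15]
19. n0.key = true  [S₀.val == true]
20. n0.hot = 3  [S₂.hot + b.hot - 31]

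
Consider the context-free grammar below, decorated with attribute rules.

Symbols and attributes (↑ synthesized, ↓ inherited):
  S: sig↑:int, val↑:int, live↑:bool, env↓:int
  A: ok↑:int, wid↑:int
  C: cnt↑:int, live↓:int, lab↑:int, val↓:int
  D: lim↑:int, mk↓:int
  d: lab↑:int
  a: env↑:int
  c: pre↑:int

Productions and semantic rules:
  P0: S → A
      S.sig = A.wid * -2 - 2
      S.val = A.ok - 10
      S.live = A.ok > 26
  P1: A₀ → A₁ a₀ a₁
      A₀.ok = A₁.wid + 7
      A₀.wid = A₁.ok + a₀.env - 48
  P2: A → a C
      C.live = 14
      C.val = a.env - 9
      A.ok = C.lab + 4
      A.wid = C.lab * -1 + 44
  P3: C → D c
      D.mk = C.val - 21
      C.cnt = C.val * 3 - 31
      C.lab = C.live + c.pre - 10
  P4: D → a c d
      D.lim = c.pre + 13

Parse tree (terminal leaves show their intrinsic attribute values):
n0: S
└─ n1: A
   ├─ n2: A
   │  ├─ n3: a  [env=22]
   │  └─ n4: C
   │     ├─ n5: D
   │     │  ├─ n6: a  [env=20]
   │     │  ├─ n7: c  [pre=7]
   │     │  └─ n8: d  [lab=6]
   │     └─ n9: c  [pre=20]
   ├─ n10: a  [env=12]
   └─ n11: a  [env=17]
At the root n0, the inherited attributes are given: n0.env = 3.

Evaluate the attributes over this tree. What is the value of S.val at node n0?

17

1. n0.env = 3  [given at root]
2. n3.env = 22  [terminal]
3. n4.live = 14  [14]
4. n4.val = 13  [a.env - 9]
5. n5.mk = -8  [C.val - 21]
6. n6.env = 20  [terminal]
7. n7.pre = 7  [terminal]
8. n8.lab = 6  [terminal]
9. n5.lim = 20  [c.pre + 13]
10. n9.pre = 20  [terminal]
11. n4.cnt = 8  [C.val * 3 - 31]
12. n4.lab = 24  [C.live + c.pre - 10]
13. n2.ok = 28  [C.lab + 4]
14. n2.wid = 20  [C.lab * -1 + 44]
15. n10.env = 12  [terminal]
16. n11.env = 17  [terminal]
17. n1.ok = 27  [A₁.wid + 7]
18. n1.wid = -8  [A₁.ok + a₀.env - 48]
19. n0.sig = 14  [A.wid * -2 - 2]
20. n0.val = 17  [A.ok - 10]
21. n0.live = true  [A.ok > 26]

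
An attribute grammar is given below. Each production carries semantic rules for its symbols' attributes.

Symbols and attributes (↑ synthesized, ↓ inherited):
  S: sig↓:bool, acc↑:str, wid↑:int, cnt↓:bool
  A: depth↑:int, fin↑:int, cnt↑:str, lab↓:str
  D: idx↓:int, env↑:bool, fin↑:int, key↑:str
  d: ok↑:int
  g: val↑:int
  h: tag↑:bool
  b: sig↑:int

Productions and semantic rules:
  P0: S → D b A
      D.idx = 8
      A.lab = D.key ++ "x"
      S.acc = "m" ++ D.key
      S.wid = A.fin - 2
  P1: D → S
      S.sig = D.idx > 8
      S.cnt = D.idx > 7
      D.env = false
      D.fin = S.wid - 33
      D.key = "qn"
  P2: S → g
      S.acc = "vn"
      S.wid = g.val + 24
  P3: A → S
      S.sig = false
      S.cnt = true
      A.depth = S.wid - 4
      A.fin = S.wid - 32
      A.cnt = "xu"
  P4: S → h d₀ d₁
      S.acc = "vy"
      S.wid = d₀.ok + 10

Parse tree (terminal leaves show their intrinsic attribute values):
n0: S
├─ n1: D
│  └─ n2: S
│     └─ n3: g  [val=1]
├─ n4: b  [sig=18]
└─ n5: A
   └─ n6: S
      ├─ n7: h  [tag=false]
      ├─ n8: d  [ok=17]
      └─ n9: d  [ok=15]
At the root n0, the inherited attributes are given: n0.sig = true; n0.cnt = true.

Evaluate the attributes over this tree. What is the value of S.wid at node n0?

1. n0.sig = true  [given at root]
2. n0.cnt = true  [given at root]
3. n1.idx = 8  [8]
4. n2.sig = false  [D.idx > 8]
5. n2.cnt = true  [D.idx > 7]
6. n3.val = 1  [terminal]
7. n2.acc = "vn"  ["vn"]
8. n2.wid = 25  [g.val + 24]
9. n1.env = false  [false]
10. n1.fin = -8  [S.wid - 33]
11. n1.key = "qn"  ["qn"]
12. n4.sig = 18  [terminal]
13. n5.lab = "qnx"  [D.key ++ "x"]
14. n6.sig = false  [false]
15. n6.cnt = true  [true]
16. n7.tag = false  [terminal]
17. n8.ok = 17  [terminal]
18. n9.ok = 15  [terminal]
19. n6.acc = "vy"  ["vy"]
20. n6.wid = 27  [d₀.ok + 10]
21. n5.depth = 23  [S.wid - 4]
22. n5.fin = -5  [S.wid - 32]
23. n5.cnt = "xu"  ["xu"]
24. n0.acc = "mqn"  ["m" ++ D.key]
25. n0.wid = -7  [A.fin - 2]

-7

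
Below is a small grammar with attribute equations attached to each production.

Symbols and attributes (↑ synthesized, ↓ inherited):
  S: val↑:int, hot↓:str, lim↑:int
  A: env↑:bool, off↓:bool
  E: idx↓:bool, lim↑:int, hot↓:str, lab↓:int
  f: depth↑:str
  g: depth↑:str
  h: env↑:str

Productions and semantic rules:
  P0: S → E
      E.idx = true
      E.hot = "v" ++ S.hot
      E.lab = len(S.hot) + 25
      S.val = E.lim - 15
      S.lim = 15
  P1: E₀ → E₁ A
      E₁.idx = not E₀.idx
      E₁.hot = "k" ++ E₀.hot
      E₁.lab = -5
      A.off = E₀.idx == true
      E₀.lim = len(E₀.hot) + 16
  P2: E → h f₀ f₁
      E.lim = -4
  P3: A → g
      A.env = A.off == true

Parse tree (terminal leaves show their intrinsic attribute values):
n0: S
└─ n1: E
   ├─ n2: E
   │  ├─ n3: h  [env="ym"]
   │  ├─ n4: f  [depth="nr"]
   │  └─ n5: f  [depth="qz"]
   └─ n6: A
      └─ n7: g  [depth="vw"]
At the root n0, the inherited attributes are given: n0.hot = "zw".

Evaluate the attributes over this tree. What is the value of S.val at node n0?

4

1. n0.hot = "zw"  [given at root]
2. n1.idx = true  [true]
3. n1.hot = "vzw"  ["v" ++ S.hot]
4. n1.lab = 27  [len(S.hot) + 25]
5. n2.idx = false  [not E₀.idx]
6. n2.hot = "kvzw"  ["k" ++ E₀.hot]
7. n2.lab = -5  [-5]
8. n3.env = "ym"  [terminal]
9. n4.depth = "nr"  [terminal]
10. n5.depth = "qz"  [terminal]
11. n2.lim = -4  [-4]
12. n6.off = true  [E₀.idx == true]
13. n7.depth = "vw"  [terminal]
14. n6.env = true  [A.off == true]
15. n1.lim = 19  [len(E₀.hot) + 16]
16. n0.val = 4  [E.lim - 15]
17. n0.lim = 15  [15]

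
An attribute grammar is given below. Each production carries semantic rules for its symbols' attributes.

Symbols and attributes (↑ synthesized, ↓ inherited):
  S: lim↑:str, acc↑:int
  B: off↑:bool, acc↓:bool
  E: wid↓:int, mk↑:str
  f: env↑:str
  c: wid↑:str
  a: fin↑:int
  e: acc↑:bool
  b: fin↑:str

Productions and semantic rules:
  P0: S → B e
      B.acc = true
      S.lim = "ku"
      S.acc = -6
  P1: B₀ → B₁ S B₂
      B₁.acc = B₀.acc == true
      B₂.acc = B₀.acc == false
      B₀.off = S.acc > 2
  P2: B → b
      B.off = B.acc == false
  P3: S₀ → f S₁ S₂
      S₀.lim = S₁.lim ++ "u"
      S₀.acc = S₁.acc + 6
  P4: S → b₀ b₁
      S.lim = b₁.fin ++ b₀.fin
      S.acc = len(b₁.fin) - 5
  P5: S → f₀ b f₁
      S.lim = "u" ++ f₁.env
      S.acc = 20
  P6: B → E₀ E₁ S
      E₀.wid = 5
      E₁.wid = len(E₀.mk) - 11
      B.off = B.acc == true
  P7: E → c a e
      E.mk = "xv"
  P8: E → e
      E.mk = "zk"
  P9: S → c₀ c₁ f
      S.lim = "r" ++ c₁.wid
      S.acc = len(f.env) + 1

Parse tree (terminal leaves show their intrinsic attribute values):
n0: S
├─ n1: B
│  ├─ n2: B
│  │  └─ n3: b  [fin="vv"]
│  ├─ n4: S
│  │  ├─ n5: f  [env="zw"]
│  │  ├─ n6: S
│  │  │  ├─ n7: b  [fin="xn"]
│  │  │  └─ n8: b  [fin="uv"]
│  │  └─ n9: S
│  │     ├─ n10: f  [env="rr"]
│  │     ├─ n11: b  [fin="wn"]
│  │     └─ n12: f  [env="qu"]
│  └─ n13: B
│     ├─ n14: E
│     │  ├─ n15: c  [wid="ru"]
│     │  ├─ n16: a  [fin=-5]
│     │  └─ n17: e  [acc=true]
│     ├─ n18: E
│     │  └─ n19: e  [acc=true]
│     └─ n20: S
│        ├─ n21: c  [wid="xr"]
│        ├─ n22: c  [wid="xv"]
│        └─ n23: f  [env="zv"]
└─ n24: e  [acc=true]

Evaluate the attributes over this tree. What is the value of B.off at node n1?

true

1. n1.acc = true  [true]
2. n2.acc = true  [B₀.acc == true]
3. n3.fin = "vv"  [terminal]
4. n2.off = false  [B.acc == false]
5. n5.env = "zw"  [terminal]
6. n7.fin = "xn"  [terminal]
7. n8.fin = "uv"  [terminal]
8. n6.lim = "uvxn"  [b₁.fin ++ b₀.fin]
9. n6.acc = -3  [len(b₁.fin) - 5]
10. n10.env = "rr"  [terminal]
11. n11.fin = "wn"  [terminal]
12. n12.env = "qu"  [terminal]
13. n9.lim = "uqu"  ["u" ++ f₁.env]
14. n9.acc = 20  [20]
15. n4.lim = "uvxnu"  [S₁.lim ++ "u"]
16. n4.acc = 3  [S₁.acc + 6]
17. n13.acc = false  [B₀.acc == false]
18. n14.wid = 5  [5]
19. n15.wid = "ru"  [terminal]
20. n16.fin = -5  [terminal]
21. n17.acc = true  [terminal]
22. n14.mk = "xv"  ["xv"]
23. n18.wid = -9  [len(E₀.mk) - 11]
24. n19.acc = true  [terminal]
25. n18.mk = "zk"  ["zk"]
26. n21.wid = "xr"  [terminal]
27. n22.wid = "xv"  [terminal]
28. n23.env = "zv"  [terminal]
29. n20.lim = "rxv"  ["r" ++ c₁.wid]
30. n20.acc = 3  [len(f.env) + 1]
31. n13.off = false  [B.acc == true]
32. n1.off = true  [S.acc > 2]
33. n24.acc = true  [terminal]
34. n0.lim = "ku"  ["ku"]
35. n0.acc = -6  [-6]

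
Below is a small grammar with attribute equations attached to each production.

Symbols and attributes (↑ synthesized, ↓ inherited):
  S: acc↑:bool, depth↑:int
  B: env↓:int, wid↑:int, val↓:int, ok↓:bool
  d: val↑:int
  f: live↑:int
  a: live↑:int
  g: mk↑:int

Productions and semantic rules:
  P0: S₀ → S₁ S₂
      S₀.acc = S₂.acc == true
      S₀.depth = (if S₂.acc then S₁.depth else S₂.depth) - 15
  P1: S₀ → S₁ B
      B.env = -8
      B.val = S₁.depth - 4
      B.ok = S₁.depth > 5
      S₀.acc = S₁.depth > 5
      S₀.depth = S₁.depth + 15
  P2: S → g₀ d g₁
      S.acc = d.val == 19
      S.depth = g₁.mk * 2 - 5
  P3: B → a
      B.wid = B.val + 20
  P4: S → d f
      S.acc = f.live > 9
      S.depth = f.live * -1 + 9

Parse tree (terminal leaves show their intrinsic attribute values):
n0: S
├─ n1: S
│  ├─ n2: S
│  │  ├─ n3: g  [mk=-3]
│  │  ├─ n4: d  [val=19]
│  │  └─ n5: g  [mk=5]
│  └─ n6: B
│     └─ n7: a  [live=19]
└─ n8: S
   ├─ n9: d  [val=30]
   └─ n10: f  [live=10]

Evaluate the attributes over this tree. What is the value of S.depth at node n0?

1. n3.mk = -3  [terminal]
2. n4.val = 19  [terminal]
3. n5.mk = 5  [terminal]
4. n2.acc = true  [d.val == 19]
5. n2.depth = 5  [g₁.mk * 2 - 5]
6. n6.env = -8  [-8]
7. n6.val = 1  [S₁.depth - 4]
8. n6.ok = false  [S₁.depth > 5]
9. n7.live = 19  [terminal]
10. n6.wid = 21  [B.val + 20]
11. n1.acc = false  [S₁.depth > 5]
12. n1.depth = 20  [S₁.depth + 15]
13. n9.val = 30  [terminal]
14. n10.live = 10  [terminal]
15. n8.acc = true  [f.live > 9]
16. n8.depth = -1  [f.live * -1 + 9]
17. n0.acc = true  [S₂.acc == true]
18. n0.depth = 5  [(if S₂.acc then S₁.depth else S₂.depth) - 15]

5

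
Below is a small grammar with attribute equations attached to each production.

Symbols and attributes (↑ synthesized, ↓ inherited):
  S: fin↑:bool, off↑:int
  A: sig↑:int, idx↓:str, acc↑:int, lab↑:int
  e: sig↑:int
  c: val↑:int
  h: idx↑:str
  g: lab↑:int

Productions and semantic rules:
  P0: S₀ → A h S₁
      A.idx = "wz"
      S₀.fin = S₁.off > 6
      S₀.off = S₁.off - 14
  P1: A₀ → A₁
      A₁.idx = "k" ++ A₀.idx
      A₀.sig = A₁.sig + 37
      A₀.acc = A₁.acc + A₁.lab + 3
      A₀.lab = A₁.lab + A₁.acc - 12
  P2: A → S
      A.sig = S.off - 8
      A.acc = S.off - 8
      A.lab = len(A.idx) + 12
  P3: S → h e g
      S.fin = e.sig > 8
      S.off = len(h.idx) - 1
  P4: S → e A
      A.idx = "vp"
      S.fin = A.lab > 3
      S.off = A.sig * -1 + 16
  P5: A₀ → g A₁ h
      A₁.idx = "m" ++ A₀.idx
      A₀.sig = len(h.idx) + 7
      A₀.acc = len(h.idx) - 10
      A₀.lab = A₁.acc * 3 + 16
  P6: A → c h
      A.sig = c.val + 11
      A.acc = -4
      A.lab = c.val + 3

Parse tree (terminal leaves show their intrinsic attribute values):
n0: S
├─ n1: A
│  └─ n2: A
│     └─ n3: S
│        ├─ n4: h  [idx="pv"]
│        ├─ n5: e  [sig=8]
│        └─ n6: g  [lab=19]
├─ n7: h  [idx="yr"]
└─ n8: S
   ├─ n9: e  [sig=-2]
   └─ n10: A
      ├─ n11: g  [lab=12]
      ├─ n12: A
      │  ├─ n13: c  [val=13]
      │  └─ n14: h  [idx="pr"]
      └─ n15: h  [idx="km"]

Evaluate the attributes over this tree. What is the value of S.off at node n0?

1. n1.idx = "wz"  ["wz"]
2. n2.idx = "kwz"  ["k" ++ A₀.idx]
3. n4.idx = "pv"  [terminal]
4. n5.sig = 8  [terminal]
5. n6.lab = 19  [terminal]
6. n3.fin = false  [e.sig > 8]
7. n3.off = 1  [len(h.idx) - 1]
8. n2.sig = -7  [S.off - 8]
9. n2.acc = -7  [S.off - 8]
10. n2.lab = 15  [len(A.idx) + 12]
11. n1.sig = 30  [A₁.sig + 37]
12. n1.acc = 11  [A₁.acc + A₁.lab + 3]
13. n1.lab = -4  [A₁.lab + A₁.acc - 12]
14. n7.idx = "yr"  [terminal]
15. n9.sig = -2  [terminal]
16. n10.idx = "vp"  ["vp"]
17. n11.lab = 12  [terminal]
18. n12.idx = "mvp"  ["m" ++ A₀.idx]
19. n13.val = 13  [terminal]
20. n14.idx = "pr"  [terminal]
21. n12.sig = 24  [c.val + 11]
22. n12.acc = -4  [-4]
23. n12.lab = 16  [c.val + 3]
24. n15.idx = "km"  [terminal]
25. n10.sig = 9  [len(h.idx) + 7]
26. n10.acc = -8  [len(h.idx) - 10]
27. n10.lab = 4  [A₁.acc * 3 + 16]
28. n8.fin = true  [A.lab > 3]
29. n8.off = 7  [A.sig * -1 + 16]
30. n0.fin = true  [S₁.off > 6]
31. n0.off = -7  [S₁.off - 14]

-7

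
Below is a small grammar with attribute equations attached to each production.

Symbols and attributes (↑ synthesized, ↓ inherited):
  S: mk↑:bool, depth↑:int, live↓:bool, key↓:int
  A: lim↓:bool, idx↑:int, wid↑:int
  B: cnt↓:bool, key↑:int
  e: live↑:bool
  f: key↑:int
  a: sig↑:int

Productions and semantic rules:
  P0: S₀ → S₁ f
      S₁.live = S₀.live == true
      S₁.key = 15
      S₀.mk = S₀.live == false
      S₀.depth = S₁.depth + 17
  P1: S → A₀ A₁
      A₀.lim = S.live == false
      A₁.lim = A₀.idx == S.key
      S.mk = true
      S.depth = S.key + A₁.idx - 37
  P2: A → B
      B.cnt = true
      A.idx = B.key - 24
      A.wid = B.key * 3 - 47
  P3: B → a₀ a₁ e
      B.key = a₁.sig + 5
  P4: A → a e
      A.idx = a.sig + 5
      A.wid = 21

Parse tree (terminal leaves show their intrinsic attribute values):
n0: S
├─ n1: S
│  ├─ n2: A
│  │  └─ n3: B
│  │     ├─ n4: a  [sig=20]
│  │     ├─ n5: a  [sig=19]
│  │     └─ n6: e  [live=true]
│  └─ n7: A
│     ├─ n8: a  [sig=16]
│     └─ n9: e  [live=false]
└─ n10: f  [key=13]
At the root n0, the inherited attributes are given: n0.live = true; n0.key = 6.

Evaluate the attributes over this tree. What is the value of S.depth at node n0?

16

1. n0.live = true  [given at root]
2. n0.key = 6  [given at root]
3. n1.live = true  [S₀.live == true]
4. n1.key = 15  [15]
5. n2.lim = false  [S.live == false]
6. n3.cnt = true  [true]
7. n4.sig = 20  [terminal]
8. n5.sig = 19  [terminal]
9. n6.live = true  [terminal]
10. n3.key = 24  [a₁.sig + 5]
11. n2.idx = 0  [B.key - 24]
12. n2.wid = 25  [B.key * 3 - 47]
13. n7.lim = false  [A₀.idx == S.key]
14. n8.sig = 16  [terminal]
15. n9.live = false  [terminal]
16. n7.idx = 21  [a.sig + 5]
17. n7.wid = 21  [21]
18. n1.mk = true  [true]
19. n1.depth = -1  [S.key + A₁.idx - 37]
20. n10.key = 13  [terminal]
21. n0.mk = false  [S₀.live == false]
22. n0.depth = 16  [S₁.depth + 17]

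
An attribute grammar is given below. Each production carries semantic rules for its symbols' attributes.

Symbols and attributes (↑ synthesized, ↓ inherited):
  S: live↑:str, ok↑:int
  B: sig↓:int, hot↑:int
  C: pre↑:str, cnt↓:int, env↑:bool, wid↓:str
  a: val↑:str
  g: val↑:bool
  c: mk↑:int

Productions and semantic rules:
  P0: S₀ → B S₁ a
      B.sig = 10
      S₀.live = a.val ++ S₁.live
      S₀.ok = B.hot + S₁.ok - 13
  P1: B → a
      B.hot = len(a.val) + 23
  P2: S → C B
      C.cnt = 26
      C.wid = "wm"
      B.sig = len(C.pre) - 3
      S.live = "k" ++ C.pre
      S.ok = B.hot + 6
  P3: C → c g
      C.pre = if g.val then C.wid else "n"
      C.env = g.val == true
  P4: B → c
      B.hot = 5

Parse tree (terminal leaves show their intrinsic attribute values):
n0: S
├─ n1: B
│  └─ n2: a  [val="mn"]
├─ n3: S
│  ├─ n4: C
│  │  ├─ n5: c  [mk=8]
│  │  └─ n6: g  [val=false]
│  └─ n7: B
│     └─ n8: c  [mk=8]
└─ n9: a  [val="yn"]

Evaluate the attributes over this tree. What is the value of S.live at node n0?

"ynkn"

1. n1.sig = 10  [10]
2. n2.val = "mn"  [terminal]
3. n1.hot = 25  [len(a.val) + 23]
4. n4.cnt = 26  [26]
5. n4.wid = "wm"  ["wm"]
6. n5.mk = 8  [terminal]
7. n6.val = false  [terminal]
8. n4.pre = "n"  [if g.val then C.wid else "n"]
9. n4.env = false  [g.val == true]
10. n7.sig = -2  [len(C.pre) - 3]
11. n8.mk = 8  [terminal]
12. n7.hot = 5  [5]
13. n3.live = "kn"  ["k" ++ C.pre]
14. n3.ok = 11  [B.hot + 6]
15. n9.val = "yn"  [terminal]
16. n0.live = "ynkn"  [a.val ++ S₁.live]
17. n0.ok = 23  [B.hot + S₁.ok - 13]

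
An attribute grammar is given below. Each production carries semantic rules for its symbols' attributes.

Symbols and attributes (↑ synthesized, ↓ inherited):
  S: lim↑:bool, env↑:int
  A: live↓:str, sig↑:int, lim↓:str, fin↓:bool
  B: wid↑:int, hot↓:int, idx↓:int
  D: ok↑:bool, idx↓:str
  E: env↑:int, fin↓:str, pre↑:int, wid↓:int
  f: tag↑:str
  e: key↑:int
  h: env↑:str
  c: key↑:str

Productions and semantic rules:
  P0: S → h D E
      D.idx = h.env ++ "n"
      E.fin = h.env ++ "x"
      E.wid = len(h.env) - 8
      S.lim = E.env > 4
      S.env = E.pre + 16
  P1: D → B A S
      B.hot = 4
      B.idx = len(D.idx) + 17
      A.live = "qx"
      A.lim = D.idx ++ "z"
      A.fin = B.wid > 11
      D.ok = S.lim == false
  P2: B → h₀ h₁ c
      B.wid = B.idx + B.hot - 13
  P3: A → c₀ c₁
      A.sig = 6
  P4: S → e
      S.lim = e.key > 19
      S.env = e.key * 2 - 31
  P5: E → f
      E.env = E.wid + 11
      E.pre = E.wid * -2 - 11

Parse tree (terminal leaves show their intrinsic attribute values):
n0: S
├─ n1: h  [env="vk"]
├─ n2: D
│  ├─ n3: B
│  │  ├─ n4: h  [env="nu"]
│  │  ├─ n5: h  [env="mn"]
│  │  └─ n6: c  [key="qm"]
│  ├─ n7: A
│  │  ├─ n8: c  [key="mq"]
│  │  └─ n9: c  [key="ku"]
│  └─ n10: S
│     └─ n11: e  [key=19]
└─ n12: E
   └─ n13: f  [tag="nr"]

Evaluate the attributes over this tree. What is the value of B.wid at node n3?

11

1. n1.env = "vk"  [terminal]
2. n2.idx = "vkn"  [h.env ++ "n"]
3. n3.hot = 4  [4]
4. n3.idx = 20  [len(D.idx) + 17]
5. n4.env = "nu"  [terminal]
6. n5.env = "mn"  [terminal]
7. n6.key = "qm"  [terminal]
8. n3.wid = 11  [B.idx + B.hot - 13]
9. n7.live = "qx"  ["qx"]
10. n7.lim = "vknz"  [D.idx ++ "z"]
11. n7.fin = false  [B.wid > 11]
12. n8.key = "mq"  [terminal]
13. n9.key = "ku"  [terminal]
14. n7.sig = 6  [6]
15. n11.key = 19  [terminal]
16. n10.lim = false  [e.key > 19]
17. n10.env = 7  [e.key * 2 - 31]
18. n2.ok = true  [S.lim == false]
19. n12.fin = "vkx"  [h.env ++ "x"]
20. n12.wid = -6  [len(h.env) - 8]
21. n13.tag = "nr"  [terminal]
22. n12.env = 5  [E.wid + 11]
23. n12.pre = 1  [E.wid * -2 - 11]
24. n0.lim = true  [E.env > 4]
25. n0.env = 17  [E.pre + 16]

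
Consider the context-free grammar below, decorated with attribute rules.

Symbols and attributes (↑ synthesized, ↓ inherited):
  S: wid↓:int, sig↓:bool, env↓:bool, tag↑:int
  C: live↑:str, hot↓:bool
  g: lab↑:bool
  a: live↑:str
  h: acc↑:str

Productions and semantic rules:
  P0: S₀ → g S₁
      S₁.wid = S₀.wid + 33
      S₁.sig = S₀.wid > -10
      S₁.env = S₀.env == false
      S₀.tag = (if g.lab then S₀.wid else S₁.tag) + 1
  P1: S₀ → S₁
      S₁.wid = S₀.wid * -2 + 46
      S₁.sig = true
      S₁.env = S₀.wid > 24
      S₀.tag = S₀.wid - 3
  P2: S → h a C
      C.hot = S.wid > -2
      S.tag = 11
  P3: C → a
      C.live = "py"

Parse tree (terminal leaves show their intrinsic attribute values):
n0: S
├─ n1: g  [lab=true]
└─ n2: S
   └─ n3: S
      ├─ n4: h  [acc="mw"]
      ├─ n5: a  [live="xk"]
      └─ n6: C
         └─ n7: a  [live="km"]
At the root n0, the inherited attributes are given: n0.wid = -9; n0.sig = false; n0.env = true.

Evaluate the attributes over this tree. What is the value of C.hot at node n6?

1. n0.wid = -9  [given at root]
2. n0.sig = false  [given at root]
3. n0.env = true  [given at root]
4. n1.lab = true  [terminal]
5. n2.wid = 24  [S₀.wid + 33]
6. n2.sig = true  [S₀.wid > -10]
7. n2.env = false  [S₀.env == false]
8. n3.wid = -2  [S₀.wid * -2 + 46]
9. n3.sig = true  [true]
10. n3.env = false  [S₀.wid > 24]
11. n4.acc = "mw"  [terminal]
12. n5.live = "xk"  [terminal]
13. n6.hot = false  [S.wid > -2]
14. n7.live = "km"  [terminal]
15. n6.live = "py"  ["py"]
16. n3.tag = 11  [11]
17. n2.tag = 21  [S₀.wid - 3]
18. n0.tag = -8  [(if g.lab then S₀.wid else S₁.tag) + 1]

false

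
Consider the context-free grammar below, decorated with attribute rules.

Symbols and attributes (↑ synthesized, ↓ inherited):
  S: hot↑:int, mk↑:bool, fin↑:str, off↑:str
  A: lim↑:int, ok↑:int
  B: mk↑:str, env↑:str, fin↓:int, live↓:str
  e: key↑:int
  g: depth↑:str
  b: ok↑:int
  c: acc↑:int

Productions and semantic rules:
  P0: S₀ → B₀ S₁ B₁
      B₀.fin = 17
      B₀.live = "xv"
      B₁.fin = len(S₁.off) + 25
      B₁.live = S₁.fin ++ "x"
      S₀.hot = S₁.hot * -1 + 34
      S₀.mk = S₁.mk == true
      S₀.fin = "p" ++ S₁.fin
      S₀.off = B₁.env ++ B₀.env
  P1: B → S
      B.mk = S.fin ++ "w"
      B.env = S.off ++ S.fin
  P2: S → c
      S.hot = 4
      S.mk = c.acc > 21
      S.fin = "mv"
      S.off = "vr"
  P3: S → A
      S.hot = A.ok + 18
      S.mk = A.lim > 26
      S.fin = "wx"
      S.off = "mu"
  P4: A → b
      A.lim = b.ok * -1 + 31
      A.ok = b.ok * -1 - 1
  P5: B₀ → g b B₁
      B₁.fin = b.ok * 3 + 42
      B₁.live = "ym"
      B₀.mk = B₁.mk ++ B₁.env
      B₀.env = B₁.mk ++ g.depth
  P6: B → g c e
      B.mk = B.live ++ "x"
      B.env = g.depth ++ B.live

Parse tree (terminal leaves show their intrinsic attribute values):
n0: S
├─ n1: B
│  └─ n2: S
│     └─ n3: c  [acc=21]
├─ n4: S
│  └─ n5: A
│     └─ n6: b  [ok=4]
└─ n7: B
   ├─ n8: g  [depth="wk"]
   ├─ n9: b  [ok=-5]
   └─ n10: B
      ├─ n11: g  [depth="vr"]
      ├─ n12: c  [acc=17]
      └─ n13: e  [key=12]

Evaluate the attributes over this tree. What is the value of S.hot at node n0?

21

1. n1.fin = 17  [17]
2. n1.live = "xv"  ["xv"]
3. n3.acc = 21  [terminal]
4. n2.hot = 4  [4]
5. n2.mk = false  [c.acc > 21]
6. n2.fin = "mv"  ["mv"]
7. n2.off = "vr"  ["vr"]
8. n1.mk = "mvw"  [S.fin ++ "w"]
9. n1.env = "vrmv"  [S.off ++ S.fin]
10. n6.ok = 4  [terminal]
11. n5.lim = 27  [b.ok * -1 + 31]
12. n5.ok = -5  [b.ok * -1 - 1]
13. n4.hot = 13  [A.ok + 18]
14. n4.mk = true  [A.lim > 26]
15. n4.fin = "wx"  ["wx"]
16. n4.off = "mu"  ["mu"]
17. n7.fin = 27  [len(S₁.off) + 25]
18. n7.live = "wxx"  [S₁.fin ++ "x"]
19. n8.depth = "wk"  [terminal]
20. n9.ok = -5  [terminal]
21. n10.fin = 27  [b.ok * 3 + 42]
22. n10.live = "ym"  ["ym"]
23. n11.depth = "vr"  [terminal]
24. n12.acc = 17  [terminal]
25. n13.key = 12  [terminal]
26. n10.mk = "ymx"  [B.live ++ "x"]
27. n10.env = "vrym"  [g.depth ++ B.live]
28. n7.mk = "ymxvrym"  [B₁.mk ++ B₁.env]
29. n7.env = "ymxwk"  [B₁.mk ++ g.depth]
30. n0.hot = 21  [S₁.hot * -1 + 34]
31. n0.mk = true  [S₁.mk == true]
32. n0.fin = "pwx"  ["p" ++ S₁.fin]
33. n0.off = "ymxwkvrmv"  [B₁.env ++ B₀.env]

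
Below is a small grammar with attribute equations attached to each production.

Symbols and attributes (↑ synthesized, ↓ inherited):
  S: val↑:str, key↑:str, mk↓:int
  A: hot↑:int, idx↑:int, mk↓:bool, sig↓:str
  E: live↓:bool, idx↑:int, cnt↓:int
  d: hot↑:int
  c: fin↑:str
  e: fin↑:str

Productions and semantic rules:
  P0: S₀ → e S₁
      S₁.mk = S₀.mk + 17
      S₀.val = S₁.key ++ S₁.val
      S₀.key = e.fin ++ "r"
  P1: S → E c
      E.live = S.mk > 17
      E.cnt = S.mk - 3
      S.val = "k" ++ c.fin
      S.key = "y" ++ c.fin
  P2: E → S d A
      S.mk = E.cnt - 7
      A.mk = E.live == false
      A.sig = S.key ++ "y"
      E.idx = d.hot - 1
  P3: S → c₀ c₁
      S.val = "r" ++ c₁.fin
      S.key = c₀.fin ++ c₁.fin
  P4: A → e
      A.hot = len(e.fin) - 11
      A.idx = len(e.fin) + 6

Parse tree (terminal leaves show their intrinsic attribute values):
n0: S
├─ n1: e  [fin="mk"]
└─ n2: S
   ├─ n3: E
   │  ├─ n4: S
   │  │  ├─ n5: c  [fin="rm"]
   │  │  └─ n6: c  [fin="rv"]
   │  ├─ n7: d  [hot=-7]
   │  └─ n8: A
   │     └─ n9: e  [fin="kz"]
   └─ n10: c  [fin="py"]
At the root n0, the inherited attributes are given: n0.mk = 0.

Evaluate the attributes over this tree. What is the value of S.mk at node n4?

7

1. n0.mk = 0  [given at root]
2. n1.fin = "mk"  [terminal]
3. n2.mk = 17  [S₀.mk + 17]
4. n3.live = false  [S.mk > 17]
5. n3.cnt = 14  [S.mk - 3]
6. n4.mk = 7  [E.cnt - 7]
7. n5.fin = "rm"  [terminal]
8. n6.fin = "rv"  [terminal]
9. n4.val = "rrv"  ["r" ++ c₁.fin]
10. n4.key = "rmrv"  [c₀.fin ++ c₁.fin]
11. n7.hot = -7  [terminal]
12. n8.mk = true  [E.live == false]
13. n8.sig = "rmrvy"  [S.key ++ "y"]
14. n9.fin = "kz"  [terminal]
15. n8.hot = -9  [len(e.fin) - 11]
16. n8.idx = 8  [len(e.fin) + 6]
17. n3.idx = -8  [d.hot - 1]
18. n10.fin = "py"  [terminal]
19. n2.val = "kpy"  ["k" ++ c.fin]
20. n2.key = "ypy"  ["y" ++ c.fin]
21. n0.val = "ypykpy"  [S₁.key ++ S₁.val]
22. n0.key = "mkr"  [e.fin ++ "r"]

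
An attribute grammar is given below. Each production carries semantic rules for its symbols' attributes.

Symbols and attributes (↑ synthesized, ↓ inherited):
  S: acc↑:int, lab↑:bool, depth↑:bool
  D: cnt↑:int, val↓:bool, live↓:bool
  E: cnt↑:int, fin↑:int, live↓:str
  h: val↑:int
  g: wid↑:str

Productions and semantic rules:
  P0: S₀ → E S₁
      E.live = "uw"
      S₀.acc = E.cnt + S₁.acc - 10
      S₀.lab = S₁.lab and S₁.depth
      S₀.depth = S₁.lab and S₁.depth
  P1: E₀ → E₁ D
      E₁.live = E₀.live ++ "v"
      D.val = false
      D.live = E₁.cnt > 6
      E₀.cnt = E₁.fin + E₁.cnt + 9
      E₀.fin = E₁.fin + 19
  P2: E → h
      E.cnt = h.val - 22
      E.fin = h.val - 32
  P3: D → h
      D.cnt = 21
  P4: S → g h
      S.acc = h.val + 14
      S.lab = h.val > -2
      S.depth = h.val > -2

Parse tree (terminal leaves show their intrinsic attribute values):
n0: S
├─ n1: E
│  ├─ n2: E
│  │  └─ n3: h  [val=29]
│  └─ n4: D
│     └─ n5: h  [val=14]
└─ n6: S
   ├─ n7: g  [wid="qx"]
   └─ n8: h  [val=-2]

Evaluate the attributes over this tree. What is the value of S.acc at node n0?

15

1. n1.live = "uw"  ["uw"]
2. n2.live = "uwv"  [E₀.live ++ "v"]
3. n3.val = 29  [terminal]
4. n2.cnt = 7  [h.val - 22]
5. n2.fin = -3  [h.val - 32]
6. n4.val = false  [false]
7. n4.live = true  [E₁.cnt > 6]
8. n5.val = 14  [terminal]
9. n4.cnt = 21  [21]
10. n1.cnt = 13  [E₁.fin + E₁.cnt + 9]
11. n1.fin = 16  [E₁.fin + 19]
12. n7.wid = "qx"  [terminal]
13. n8.val = -2  [terminal]
14. n6.acc = 12  [h.val + 14]
15. n6.lab = false  [h.val > -2]
16. n6.depth = false  [h.val > -2]
17. n0.acc = 15  [E.cnt + S₁.acc - 10]
18. n0.lab = false  [S₁.lab and S₁.depth]
19. n0.depth = false  [S₁.lab and S₁.depth]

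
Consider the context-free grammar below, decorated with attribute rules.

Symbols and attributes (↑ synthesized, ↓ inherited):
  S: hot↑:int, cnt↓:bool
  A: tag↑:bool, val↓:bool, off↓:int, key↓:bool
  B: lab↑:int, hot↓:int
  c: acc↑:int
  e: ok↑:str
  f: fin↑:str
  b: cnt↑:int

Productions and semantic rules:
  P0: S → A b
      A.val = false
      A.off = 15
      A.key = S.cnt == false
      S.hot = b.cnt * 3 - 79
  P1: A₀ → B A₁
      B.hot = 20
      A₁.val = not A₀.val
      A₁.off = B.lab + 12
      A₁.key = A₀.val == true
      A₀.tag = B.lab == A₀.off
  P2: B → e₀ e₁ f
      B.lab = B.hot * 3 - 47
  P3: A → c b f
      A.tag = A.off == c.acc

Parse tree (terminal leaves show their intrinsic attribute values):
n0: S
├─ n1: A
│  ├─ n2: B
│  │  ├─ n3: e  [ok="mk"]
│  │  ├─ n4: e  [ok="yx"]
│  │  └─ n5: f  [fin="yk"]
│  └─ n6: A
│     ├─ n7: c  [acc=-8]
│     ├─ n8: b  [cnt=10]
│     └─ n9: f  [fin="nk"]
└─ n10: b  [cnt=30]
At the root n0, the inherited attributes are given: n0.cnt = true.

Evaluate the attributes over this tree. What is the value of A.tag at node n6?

1. n0.cnt = true  [given at root]
2. n1.val = false  [false]
3. n1.off = 15  [15]
4. n1.key = false  [S.cnt == false]
5. n2.hot = 20  [20]
6. n3.ok = "mk"  [terminal]
7. n4.ok = "yx"  [terminal]
8. n5.fin = "yk"  [terminal]
9. n2.lab = 13  [B.hot * 3 - 47]
10. n6.val = true  [not A₀.val]
11. n6.off = 25  [B.lab + 12]
12. n6.key = false  [A₀.val == true]
13. n7.acc = -8  [terminal]
14. n8.cnt = 10  [terminal]
15. n9.fin = "nk"  [terminal]
16. n6.tag = false  [A.off == c.acc]
17. n1.tag = false  [B.lab == A₀.off]
18. n10.cnt = 30  [terminal]
19. n0.hot = 11  [b.cnt * 3 - 79]

false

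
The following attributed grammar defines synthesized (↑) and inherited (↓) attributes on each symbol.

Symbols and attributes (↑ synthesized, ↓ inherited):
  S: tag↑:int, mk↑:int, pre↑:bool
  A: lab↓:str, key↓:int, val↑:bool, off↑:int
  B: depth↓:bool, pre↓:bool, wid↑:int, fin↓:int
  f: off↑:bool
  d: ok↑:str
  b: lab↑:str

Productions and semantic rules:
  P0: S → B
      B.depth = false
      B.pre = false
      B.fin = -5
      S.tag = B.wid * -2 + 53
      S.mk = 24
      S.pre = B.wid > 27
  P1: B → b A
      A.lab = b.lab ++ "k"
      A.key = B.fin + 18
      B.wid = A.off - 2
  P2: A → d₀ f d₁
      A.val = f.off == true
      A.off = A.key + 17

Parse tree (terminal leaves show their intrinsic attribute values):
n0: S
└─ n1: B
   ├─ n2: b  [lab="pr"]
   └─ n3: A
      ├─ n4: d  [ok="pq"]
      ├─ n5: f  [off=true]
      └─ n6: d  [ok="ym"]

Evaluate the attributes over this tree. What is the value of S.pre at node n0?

true

1. n1.depth = false  [false]
2. n1.pre = false  [false]
3. n1.fin = -5  [-5]
4. n2.lab = "pr"  [terminal]
5. n3.lab = "prk"  [b.lab ++ "k"]
6. n3.key = 13  [B.fin + 18]
7. n4.ok = "pq"  [terminal]
8. n5.off = true  [terminal]
9. n6.ok = "ym"  [terminal]
10. n3.val = true  [f.off == true]
11. n3.off = 30  [A.key + 17]
12. n1.wid = 28  [A.off - 2]
13. n0.tag = -3  [B.wid * -2 + 53]
14. n0.mk = 24  [24]
15. n0.pre = true  [B.wid > 27]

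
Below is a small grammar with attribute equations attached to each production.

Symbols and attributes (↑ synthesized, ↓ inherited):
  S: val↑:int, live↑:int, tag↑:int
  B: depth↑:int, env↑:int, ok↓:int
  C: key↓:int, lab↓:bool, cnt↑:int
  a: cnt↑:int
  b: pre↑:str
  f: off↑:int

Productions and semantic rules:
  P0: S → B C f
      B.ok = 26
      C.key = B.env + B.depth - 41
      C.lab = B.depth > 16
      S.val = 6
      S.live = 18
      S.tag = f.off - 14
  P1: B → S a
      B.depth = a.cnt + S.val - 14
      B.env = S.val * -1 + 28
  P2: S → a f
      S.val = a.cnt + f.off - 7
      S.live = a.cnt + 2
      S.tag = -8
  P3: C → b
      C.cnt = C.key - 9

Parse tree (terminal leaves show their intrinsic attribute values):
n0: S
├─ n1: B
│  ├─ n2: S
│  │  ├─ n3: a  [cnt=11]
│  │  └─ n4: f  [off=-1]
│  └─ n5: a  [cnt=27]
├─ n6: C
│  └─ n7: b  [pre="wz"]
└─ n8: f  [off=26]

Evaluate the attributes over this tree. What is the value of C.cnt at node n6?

-9

1. n1.ok = 26  [26]
2. n3.cnt = 11  [terminal]
3. n4.off = -1  [terminal]
4. n2.val = 3  [a.cnt + f.off - 7]
5. n2.live = 13  [a.cnt + 2]
6. n2.tag = -8  [-8]
7. n5.cnt = 27  [terminal]
8. n1.depth = 16  [a.cnt + S.val - 14]
9. n1.env = 25  [S.val * -1 + 28]
10. n6.key = 0  [B.env + B.depth - 41]
11. n6.lab = false  [B.depth > 16]
12. n7.pre = "wz"  [terminal]
13. n6.cnt = -9  [C.key - 9]
14. n8.off = 26  [terminal]
15. n0.val = 6  [6]
16. n0.live = 18  [18]
17. n0.tag = 12  [f.off - 14]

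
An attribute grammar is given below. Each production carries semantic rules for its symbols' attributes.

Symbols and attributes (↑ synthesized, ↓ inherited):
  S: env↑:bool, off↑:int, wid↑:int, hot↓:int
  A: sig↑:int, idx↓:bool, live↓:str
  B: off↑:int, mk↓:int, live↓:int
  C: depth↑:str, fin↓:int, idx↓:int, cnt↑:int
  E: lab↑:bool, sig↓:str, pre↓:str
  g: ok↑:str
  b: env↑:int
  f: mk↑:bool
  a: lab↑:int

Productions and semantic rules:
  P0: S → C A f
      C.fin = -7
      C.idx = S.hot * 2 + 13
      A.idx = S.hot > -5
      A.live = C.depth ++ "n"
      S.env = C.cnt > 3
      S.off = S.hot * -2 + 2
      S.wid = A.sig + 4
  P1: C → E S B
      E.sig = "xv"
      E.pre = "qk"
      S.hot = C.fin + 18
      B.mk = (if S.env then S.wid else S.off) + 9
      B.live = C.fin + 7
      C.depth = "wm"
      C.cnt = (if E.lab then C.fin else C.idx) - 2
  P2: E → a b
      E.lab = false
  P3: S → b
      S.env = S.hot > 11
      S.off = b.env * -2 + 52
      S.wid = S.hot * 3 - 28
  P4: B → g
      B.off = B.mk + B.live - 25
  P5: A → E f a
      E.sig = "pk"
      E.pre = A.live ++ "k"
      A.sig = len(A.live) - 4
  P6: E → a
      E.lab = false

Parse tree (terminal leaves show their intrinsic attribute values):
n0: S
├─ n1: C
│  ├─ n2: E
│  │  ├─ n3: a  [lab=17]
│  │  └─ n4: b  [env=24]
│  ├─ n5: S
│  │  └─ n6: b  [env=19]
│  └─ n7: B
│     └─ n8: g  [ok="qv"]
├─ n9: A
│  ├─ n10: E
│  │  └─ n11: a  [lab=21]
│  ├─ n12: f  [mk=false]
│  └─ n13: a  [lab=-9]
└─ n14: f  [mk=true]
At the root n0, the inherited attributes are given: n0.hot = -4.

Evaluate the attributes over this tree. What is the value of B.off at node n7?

-2

1. n0.hot = -4  [given at root]
2. n1.fin = -7  [-7]
3. n1.idx = 5  [S.hot * 2 + 13]
4. n2.sig = "xv"  ["xv"]
5. n2.pre = "qk"  ["qk"]
6. n3.lab = 17  [terminal]
7. n4.env = 24  [terminal]
8. n2.lab = false  [false]
9. n5.hot = 11  [C.fin + 18]
10. n6.env = 19  [terminal]
11. n5.env = false  [S.hot > 11]
12. n5.off = 14  [b.env * -2 + 52]
13. n5.wid = 5  [S.hot * 3 - 28]
14. n7.mk = 23  [(if S.env then S.wid else S.off) + 9]
15. n7.live = 0  [C.fin + 7]
16. n8.ok = "qv"  [terminal]
17. n7.off = -2  [B.mk + B.live - 25]
18. n1.depth = "wm"  ["wm"]
19. n1.cnt = 3  [(if E.lab then C.fin else C.idx) - 2]
20. n9.idx = true  [S.hot > -5]
21. n9.live = "wmn"  [C.depth ++ "n"]
22. n10.sig = "pk"  ["pk"]
23. n10.pre = "wmnk"  [A.live ++ "k"]
24. n11.lab = 21  [terminal]
25. n10.lab = false  [false]
26. n12.mk = false  [terminal]
27. n13.lab = -9  [terminal]
28. n9.sig = -1  [len(A.live) - 4]
29. n14.mk = true  [terminal]
30. n0.env = false  [C.cnt > 3]
31. n0.off = 10  [S.hot * -2 + 2]
32. n0.wid = 3  [A.sig + 4]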